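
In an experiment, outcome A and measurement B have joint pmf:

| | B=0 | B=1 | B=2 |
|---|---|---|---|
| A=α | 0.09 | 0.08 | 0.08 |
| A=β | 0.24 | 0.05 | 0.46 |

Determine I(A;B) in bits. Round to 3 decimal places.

0.081 bits

Marginals: p(A) = (0.2500, 0.7500), p(B) = (0.3300, 0.1300, 0.5400).
I(A;B) = Σ p(x,y)·log₂[p(x,y)/(p(x)p(y))].
  (α,0): 0.09·log₂(1.0909) = 0.0113
  (α,1): 0.08·log₂(2.4615) = 0.1040
  (α,2): 0.08·log₂(0.5926) = -0.0604
  (β,0): 0.24·log₂(0.9697) = -0.0107
  (β,1): 0.05·log₂(0.5128) = -0.0482
  (β,2): 0.46·log₂(1.1358) = 0.0845
Sum = 0.081 bits.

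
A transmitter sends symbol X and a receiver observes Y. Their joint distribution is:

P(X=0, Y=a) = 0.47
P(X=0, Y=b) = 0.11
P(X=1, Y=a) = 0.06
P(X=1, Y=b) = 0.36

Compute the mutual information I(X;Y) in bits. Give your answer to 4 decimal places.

Marginals: p(X) = (0.5800, 0.4200), p(Y) = (0.5300, 0.4700).
I(X;Y) = H(X) + H(Y) − H(X,Y).
H(X) = 0.9815, H(Y) = 0.9974, H(X,Y) = 1.6364.
I(X;Y) = 0.9815 + 0.9974 − 1.6364 = 0.3425 bits.

0.3425 bits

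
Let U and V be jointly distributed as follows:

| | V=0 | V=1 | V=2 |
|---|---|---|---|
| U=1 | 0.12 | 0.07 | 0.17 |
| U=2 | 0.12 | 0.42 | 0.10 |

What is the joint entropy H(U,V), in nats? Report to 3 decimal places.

1.591 nats

H(U,V) = −Σ p(x,y)·ln p(x,y) over all 6 cells.
  cell (1,0): −0.12·ln0.12 = 0.2544
  cell (1,1): −0.07·ln0.07 = 0.1861
  cell (1,2): −0.17·ln0.17 = 0.3012
  cell (2,0): −0.12·ln0.12 = 0.2544
  cell (2,1): −0.42·ln0.42 = 0.3644
  cell (2,2): −0.10·ln0.10 = 0.2303
Sum = 1.591 nats.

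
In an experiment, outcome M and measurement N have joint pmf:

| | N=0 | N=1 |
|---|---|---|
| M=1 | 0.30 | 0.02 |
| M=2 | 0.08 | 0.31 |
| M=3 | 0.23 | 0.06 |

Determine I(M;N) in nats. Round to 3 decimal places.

Marginals: p(M) = (0.3200, 0.3900, 0.2900), p(N) = (0.6100, 0.3900).
I(M;N) = H(M) + H(N) − H(M,N).
H(M) = 1.0908, H(N) = 0.6687, H(M,N) = 1.5114.
I(M;N) = 1.0908 + 0.6687 − 1.5114 = 0.248 nats.

0.248 nats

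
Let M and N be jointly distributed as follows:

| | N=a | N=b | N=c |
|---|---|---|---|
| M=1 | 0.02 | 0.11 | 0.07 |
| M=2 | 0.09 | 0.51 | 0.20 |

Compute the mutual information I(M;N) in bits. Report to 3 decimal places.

Marginals: p(M) = (0.2000, 0.8000), p(N) = (0.1100, 0.6200, 0.2700).
I(M;N) = Σ p(x,y)·log₂[p(x,y)/(p(x)p(y))].
  (1,a): 0.02·log₂(0.9091) = -0.0028
  (1,b): 0.11·log₂(0.8871) = -0.0190
  (1,c): 0.07·log₂(1.2963) = 0.0262
  (2,a): 0.09·log₂(1.0227) = 0.0029
  (2,b): 0.51·log₂(1.0282) = 0.0205
  (2,c): 0.20·log₂(0.9259) = -0.0222
Sum = 0.006 bits.

0.006 bits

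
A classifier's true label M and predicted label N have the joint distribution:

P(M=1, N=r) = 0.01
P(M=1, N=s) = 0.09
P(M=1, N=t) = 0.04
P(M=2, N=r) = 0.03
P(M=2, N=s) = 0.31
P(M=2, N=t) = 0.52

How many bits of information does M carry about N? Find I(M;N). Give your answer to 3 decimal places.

0.036 bits

Marginals: p(M) = (0.1400, 0.8600), p(N) = (0.0400, 0.4000, 0.5600).
I(M;N) = Σ p(x,y)·log₂[p(x,y)/(p(x)p(y))].
  (1,r): 0.01·log₂(1.7857) = 0.0084
  (1,s): 0.09·log₂(1.6071) = 0.0616
  (1,t): 0.04·log₂(0.5102) = -0.0388
  (2,r): 0.03·log₂(0.8721) = -0.0059
  (2,s): 0.31·log₂(0.9012) = -0.0465
  (2,t): 0.52·log₂(1.0797) = 0.0576
Sum = 0.036 bits.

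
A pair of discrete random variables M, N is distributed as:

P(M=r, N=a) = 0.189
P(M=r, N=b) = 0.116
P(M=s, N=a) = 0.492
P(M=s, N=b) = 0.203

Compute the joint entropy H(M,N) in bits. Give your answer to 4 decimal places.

1.7852 bits

H(M,N) = −Σ p(x,y)·log₂ p(x,y) over all 4 cells.
  cell (r,a): −0.189·log₂0.189 = 0.45427
  cell (r,b): −0.116·log₂0.116 = 0.36051
  cell (s,a): −0.492·log₂0.492 = 0.50345
  cell (s,b): −0.203·log₂0.203 = 0.46699
Sum = 1.7852 bits.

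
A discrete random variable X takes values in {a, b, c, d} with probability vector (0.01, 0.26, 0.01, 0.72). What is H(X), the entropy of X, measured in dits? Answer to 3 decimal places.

H(X) = −Σ p·log₁₀ p.
  −(0.01)·log₁₀(0.01) = 0.0200
  −(0.26)·log₁₀(0.26) = 0.1521
  −(0.01)·log₁₀(0.01) = 0.0200
  −(0.72)·log₁₀(0.72) = 0.1027
Sum: 0.0200 + 0.1521 + 0.0200 + 0.1027 = 0.295 dits.

0.295 dits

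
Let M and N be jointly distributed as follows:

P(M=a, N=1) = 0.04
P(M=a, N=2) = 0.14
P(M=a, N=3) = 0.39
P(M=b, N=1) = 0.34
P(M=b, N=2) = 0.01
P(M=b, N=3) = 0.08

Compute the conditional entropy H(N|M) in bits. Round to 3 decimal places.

1.014 bits

Chain rule: H(N|M) = H(M,N) − H(M).
Marginals: p(M) = (0.5700, 0.4300), p(N) = (0.3800, 0.1500, 0.4700).
H(M,N) = 1.9998 bits; H(M) = 0.9858 bits.
H(N|M) = 1.9998 − 0.9858 = 1.014 bits.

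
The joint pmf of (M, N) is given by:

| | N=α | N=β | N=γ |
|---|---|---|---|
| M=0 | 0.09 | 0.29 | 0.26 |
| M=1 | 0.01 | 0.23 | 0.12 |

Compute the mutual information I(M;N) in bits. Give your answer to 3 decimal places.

Marginals: p(M) = (0.6400, 0.3600), p(N) = (0.1000, 0.5200, 0.3800).
I(M;N) = Σ p(x,y)·log₂[p(x,y)/(p(x)p(y))].
  (0,α): 0.09·log₂(1.4062) = 0.0443
  (0,β): 0.29·log₂(0.8714) = -0.0576
  (0,γ): 0.26·log₂(1.0691) = 0.0251
  (1,α): 0.01·log₂(0.2778) = -0.0185
  (1,β): 0.23·log₂(1.2286) = 0.0683
  (1,γ): 0.12·log₂(0.8772) = -0.0227
Sum = 0.039 bits.

0.039 bits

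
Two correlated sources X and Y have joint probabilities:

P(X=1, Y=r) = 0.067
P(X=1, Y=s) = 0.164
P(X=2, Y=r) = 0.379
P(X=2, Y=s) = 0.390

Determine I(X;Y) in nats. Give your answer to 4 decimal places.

0.0152 nats

Marginals: p(X) = (0.2310, 0.7690), p(Y) = (0.4460, 0.5540).
I(X;Y) = Σ p(x,y)·ln[p(x,y)/(p(x)p(y))].
  (1,r): 0.067·ln(0.6503) = -0.02883
  (1,s): 0.164·ln(1.2815) = 0.04068
  (2,r): 0.379·ln(1.1050) = 0.03786
  (2,s): 0.390·ln(0.9154) = -0.03446
Sum = 0.0152 nats.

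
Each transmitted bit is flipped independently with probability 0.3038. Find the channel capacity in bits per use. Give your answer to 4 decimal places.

Binary symmetric channel: C = 1 − h₂(ε) where h₂ is the binary entropy function.
h₂(0.3038) = −0.3038·log₂0.3038 − 0.6962·log₂0.6962 = 0.8859.
C = 1 − 0.8859 = 0.1141 bits per channel use.

0.1141 bits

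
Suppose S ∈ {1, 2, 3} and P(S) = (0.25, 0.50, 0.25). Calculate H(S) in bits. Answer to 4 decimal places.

H(S) = −Σ p·log₂ p.
  −(0.25)·log₂(0.25) = 0.50000
  −(0.50)·log₂(0.50) = 0.50000
  −(0.25)·log₂(0.25) = 0.50000
Sum: 0.50000 + 0.50000 + 0.50000 = 1.5000 bits.

1.5000 bits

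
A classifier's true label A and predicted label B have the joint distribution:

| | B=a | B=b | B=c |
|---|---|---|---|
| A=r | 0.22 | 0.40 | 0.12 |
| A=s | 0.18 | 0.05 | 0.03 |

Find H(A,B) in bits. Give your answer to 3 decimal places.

H(A,B) = −Σ p(x,y)·log₂ p(x,y) over all 6 cells.
  cell (r,a): −0.22·log₂0.22 = 0.4806
  cell (r,b): −0.40·log₂0.40 = 0.5288
  cell (r,c): −0.12·log₂0.12 = 0.3671
  cell (s,a): −0.18·log₂0.18 = 0.4453
  cell (s,b): −0.05·log₂0.05 = 0.2161
  cell (s,c): −0.03·log₂0.03 = 0.1518
Sum = 2.190 bits.

2.190 bits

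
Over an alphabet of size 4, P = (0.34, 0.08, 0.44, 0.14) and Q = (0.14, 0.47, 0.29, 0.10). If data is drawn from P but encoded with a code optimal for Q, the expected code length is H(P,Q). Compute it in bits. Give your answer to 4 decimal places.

H(P,Q) = −Σ p·log₂ q.
  −0.34·log₂(0.14) = 0.96441
  −0.08·log₂(0.47) = 0.08714
  −0.44·log₂(0.29) = 0.78579
  −0.14·log₂(0.10) = 0.46507
H(P,Q) = 2.3024 bits.

2.3024 bits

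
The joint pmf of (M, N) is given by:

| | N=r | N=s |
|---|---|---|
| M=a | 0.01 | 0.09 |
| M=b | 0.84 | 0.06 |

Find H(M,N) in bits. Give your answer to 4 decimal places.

H(M,N) = −Σ p(x,y)·log₂ p(x,y) over all 4 cells.
  cell (a,r): −0.01·log₂0.01 = 0.06644
  cell (a,s): −0.09·log₂0.09 = 0.31265
  cell (b,r): −0.84·log₂0.84 = 0.21129
  cell (b,s): −0.06·log₂0.06 = 0.24353
Sum = 0.8339 bits.

0.8339 bits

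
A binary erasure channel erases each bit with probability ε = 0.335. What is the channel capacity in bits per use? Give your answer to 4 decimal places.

Binary erasure channel: capacity C = 1 − ε.
C = 1 − 0.335 = 0.6650 bits per channel use.

0.6650 bits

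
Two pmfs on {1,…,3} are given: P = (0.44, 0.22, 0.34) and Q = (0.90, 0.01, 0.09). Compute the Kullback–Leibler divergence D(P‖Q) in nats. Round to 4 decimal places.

D(P‖Q) = Σ p·ln(p/q).
  0.44·ln(0.44/0.90) = -0.31487
  0.22·ln(0.22/0.01) = 0.68003
  0.34·ln(0.34/0.09) = 0.45191
D(P‖Q) = 0.8171 nats.

0.8171 nats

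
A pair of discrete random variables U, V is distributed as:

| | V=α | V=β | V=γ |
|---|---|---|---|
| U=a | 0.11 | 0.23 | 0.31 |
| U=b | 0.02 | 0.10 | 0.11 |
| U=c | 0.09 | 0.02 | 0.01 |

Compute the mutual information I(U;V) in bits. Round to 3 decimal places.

0.144 bits

Marginals: p(U) = (0.6500, 0.2300, 0.1200), p(V) = (0.2200, 0.3500, 0.4300).
I(U;V) = Σ p(x,y)·log₂[p(x,y)/(p(x)p(y))].
  (a,α): 0.11·log₂(0.7692) = -0.0416
  (a,β): 0.23·log₂(1.0110) = 0.0036
  (a,γ): 0.31·log₂(1.1091) = 0.0463
  (b,α): 0.02·log₂(0.3953) = -0.0268
  (b,β): 0.10·log₂(1.2422) = 0.0313
  (b,γ): 0.11·log₂(1.1122) = 0.0169
  (c,α): 0.09·log₂(3.4091) = 0.1592
  (c,β): 0.02·log₂(0.4762) = -0.0214
  (c,γ): 0.01·log₂(0.1938) = -0.0237
Sum = 0.144 bits.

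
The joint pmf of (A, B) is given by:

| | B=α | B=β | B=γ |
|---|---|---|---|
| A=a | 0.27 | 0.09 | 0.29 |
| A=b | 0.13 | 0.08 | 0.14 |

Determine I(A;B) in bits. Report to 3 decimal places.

0.009 bits

Marginals: p(A) = (0.6500, 0.3500), p(B) = (0.4000, 0.1700, 0.4300).
I(A;B) = H(A) + H(B) − H(A,B).
H(A) = 0.9341, H(B) = 1.4869, H(A,B) = 2.4118.
I(A;B) = 0.9341 + 1.4869 − 2.4118 = 0.009 bits.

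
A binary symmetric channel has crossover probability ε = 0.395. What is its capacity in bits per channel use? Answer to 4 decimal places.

Binary symmetric channel: C = 1 − h₂(ε) where h₂ is the binary entropy function.
h₂(0.395) = −0.395·log₂0.395 − 0.605·log₂0.605 = 0.9680.
C = 1 − 0.9680 = 0.0320 bits per channel use.

0.0320 bits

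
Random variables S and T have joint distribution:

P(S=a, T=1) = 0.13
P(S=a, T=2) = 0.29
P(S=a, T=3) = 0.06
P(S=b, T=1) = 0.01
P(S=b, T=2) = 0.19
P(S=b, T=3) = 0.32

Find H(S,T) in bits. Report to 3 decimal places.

2.192 bits

H(S,T) = −Σ p(x,y)·log₂ p(x,y) over all 6 cells.
  cell (a,1): −0.13·log₂0.13 = 0.3826
  cell (a,2): −0.29·log₂0.29 = 0.5179
  cell (a,3): −0.06·log₂0.06 = 0.2435
  cell (b,1): −0.01·log₂0.01 = 0.0664
  cell (b,2): −0.19·log₂0.19 = 0.4552
  cell (b,3): −0.32·log₂0.32 = 0.5260
Sum = 2.192 bits.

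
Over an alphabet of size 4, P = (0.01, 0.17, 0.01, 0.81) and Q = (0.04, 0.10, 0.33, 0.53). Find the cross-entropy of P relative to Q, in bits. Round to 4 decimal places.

H(P,Q) = −Σ p·log₂ q.
  −0.01·log₂(0.04) = 0.04644
  −0.17·log₂(0.10) = 0.56473
  −0.01·log₂(0.33) = 0.01599
  −0.81·log₂(0.53) = 0.74191
H(P,Q) = 1.3691 bits.

1.3691 bits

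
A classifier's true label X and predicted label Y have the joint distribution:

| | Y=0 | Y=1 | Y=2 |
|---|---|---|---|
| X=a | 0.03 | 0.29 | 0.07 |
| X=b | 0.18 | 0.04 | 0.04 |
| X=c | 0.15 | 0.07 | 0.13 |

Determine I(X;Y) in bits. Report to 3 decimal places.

Marginals: p(X) = (0.3900, 0.2600, 0.3500), p(Y) = (0.3600, 0.4000, 0.2400).
I(X;Y) = H(X) + H(Y) − H(X,Y).
H(X) = 1.5652, H(Y) = 1.5535, H(X,Y) = 2.8168.
I(X;Y) = 1.5652 + 1.5535 − 2.8168 = 0.302 bits.

0.302 bits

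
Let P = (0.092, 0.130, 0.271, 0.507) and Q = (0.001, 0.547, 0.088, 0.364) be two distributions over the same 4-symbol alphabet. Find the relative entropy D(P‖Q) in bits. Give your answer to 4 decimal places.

1.0128 bits

D(P‖Q) = Σ p·log₂(p/q).
  0.092·log₂(0.092/0.001) = 0.60017
  0.130·log₂(0.130/0.547) = -0.26949
  0.271·log₂(0.271/0.088) = 0.43976
  0.507·log₂(0.507/0.364) = 0.24237
D(P‖Q) = 1.0128 bits.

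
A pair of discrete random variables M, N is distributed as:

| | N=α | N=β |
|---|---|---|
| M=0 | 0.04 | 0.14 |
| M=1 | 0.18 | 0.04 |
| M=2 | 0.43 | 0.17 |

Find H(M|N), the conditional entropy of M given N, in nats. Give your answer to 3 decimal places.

0.858 nats

Chain rule: H(M|N) = H(M,N) − H(N).
Marginals: p(M) = (0.1800, 0.2200, 0.6000), p(N) = (0.6500, 0.3500).
H(M,N) = 1.5056 nats; H(N) = 0.6474 nats.
H(M|N) = 1.5056 − 0.6474 = 0.858 nats.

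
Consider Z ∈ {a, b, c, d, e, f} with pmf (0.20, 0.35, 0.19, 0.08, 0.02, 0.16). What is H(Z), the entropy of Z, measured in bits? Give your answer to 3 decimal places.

H(Z) = −Σ p·log₂ p.
  −(0.20)·log₂(0.20) = 0.4644
  −(0.35)·log₂(0.35) = 0.5301
  −(0.19)·log₂(0.19) = 0.4552
  −(0.08)·log₂(0.08) = 0.2915
  −(0.02)·log₂(0.02) = 0.1129
  −(0.16)·log₂(0.16) = 0.4230
Sum: 0.4644 + 0.5301 + 0.4552 + 0.2915 + 0.1129 + 0.4230 = 2.277 bits.

2.277 bits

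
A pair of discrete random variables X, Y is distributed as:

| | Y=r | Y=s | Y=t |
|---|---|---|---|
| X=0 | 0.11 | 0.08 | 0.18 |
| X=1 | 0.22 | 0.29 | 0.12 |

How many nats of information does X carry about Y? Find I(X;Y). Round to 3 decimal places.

Marginals: p(X) = (0.3700, 0.6300), p(Y) = (0.3300, 0.3700, 0.3000).
I(X;Y) = H(X) + H(Y) − H(X,Y).
H(X) = 0.6590, H(Y) = 1.0949, H(X,Y) = 1.7000.
I(X;Y) = 0.6590 + 1.0949 − 1.7000 = 0.054 nats.

0.054 nats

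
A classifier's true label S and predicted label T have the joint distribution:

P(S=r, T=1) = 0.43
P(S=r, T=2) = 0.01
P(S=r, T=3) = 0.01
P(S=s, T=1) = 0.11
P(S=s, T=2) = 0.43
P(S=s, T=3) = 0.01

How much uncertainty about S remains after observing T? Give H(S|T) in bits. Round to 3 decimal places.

Marginals: p(S) = (0.4500, 0.5500), p(T) = (0.5400, 0.4400, 0.0200).
H(S|T) = Σ p(T) · H(S|T=·).
  T=1: p=0.5400, H(S|T=1) = 0.7293
  T=2: p=0.4400, H(S|T=2) = 0.1565
  T=3: p=0.0200, H(S|T=3) = 1.0000
Weighted sum = 0.483 bits.

0.483 bits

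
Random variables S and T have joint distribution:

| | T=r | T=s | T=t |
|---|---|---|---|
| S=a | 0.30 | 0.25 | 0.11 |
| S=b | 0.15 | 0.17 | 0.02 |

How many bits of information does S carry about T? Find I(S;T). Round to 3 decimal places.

Marginals: p(S) = (0.6600, 0.3400), p(T) = (0.4500, 0.4200, 0.1300).
I(S;T) = H(S) + H(T) − H(S,T).
H(S) = 0.9248, H(T) = 1.4267, H(S,T) = 2.3294.
I(S;T) = 0.9248 + 1.4267 − 2.3294 = 0.022 bits.

0.022 bits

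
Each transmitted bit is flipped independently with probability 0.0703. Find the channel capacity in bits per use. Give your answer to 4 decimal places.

0.6330 bits

Binary symmetric channel: C = 1 − h₂(ε) where h₂ is the binary entropy function.
h₂(0.0703) = −0.0703·log₂0.0703 − 0.9297·log₂0.9297 = 0.3670.
C = 1 − 0.3670 = 0.6330 bits per channel use.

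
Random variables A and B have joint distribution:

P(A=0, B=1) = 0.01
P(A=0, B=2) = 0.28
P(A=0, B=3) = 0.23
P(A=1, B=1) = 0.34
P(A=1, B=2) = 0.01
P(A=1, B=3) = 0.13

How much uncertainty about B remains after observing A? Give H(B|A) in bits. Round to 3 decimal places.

1.048 bits

Chain rule: H(B|A) = H(A,B) − H(A).
Marginals: p(A) = (0.5200, 0.4800), p(B) = (0.3500, 0.2900, 0.3600).
H(A,B) = 2.0466 bits; H(A) = 0.9988 bits.
H(B|A) = 2.0466 − 0.9988 = 1.048 bits.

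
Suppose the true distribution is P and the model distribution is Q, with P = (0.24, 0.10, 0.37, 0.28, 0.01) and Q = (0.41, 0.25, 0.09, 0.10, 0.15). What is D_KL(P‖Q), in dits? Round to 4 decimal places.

D(P‖Q) = Σ p·log₁₀(p/q).
  0.24·log₁₀(0.24/0.41) = -0.05582
  0.10·log₁₀(0.10/0.25) = -0.03979
  0.37·log₁₀(0.37/0.09) = 0.22716
  0.28·log₁₀(0.28/0.10) = 0.12520
  0.01·log₁₀(0.01/0.15) = -0.01176
D(P‖Q) = 0.2450 dits.

0.2450 dits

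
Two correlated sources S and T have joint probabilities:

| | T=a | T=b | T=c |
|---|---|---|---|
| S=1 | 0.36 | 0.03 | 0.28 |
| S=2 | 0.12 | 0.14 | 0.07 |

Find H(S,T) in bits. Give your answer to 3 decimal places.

H(S,T) = −Σ p(x,y)·log₂ p(x,y) over all 6 cells.
  cell (1,a): −0.36·log₂0.36 = 0.5306
  cell (1,b): −0.03·log₂0.03 = 0.1518
  cell (1,c): −0.28·log₂0.28 = 0.5142
  cell (2,a): −0.12·log₂0.12 = 0.3671
  cell (2,b): −0.14·log₂0.14 = 0.3971
  cell (2,c): −0.07·log₂0.07 = 0.2686
Sum = 2.229 bits.

2.229 bits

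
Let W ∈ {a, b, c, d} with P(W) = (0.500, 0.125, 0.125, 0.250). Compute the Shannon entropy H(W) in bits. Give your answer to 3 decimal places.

1.750 bits

H(W) = −Σ p·log₂ p.
  −(0.500)·log₂(0.500) = 0.5000
  −(0.125)·log₂(0.125) = 0.3750
  −(0.125)·log₂(0.125) = 0.3750
  −(0.250)·log₂(0.250) = 0.5000
Sum: 0.5000 + 0.3750 + 0.3750 + 0.5000 = 1.750 bits.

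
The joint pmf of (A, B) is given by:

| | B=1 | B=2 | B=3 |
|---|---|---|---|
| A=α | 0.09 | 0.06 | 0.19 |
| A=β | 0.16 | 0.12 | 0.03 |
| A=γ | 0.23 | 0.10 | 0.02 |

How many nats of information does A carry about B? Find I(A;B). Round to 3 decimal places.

0.148 nats

Marginals: p(A) = (0.3400, 0.3100, 0.3500), p(B) = (0.4800, 0.2800, 0.2400).
I(A;B) = H(A) + H(B) − H(A,B).
H(A) = 1.0973, H(B) = 1.0512, H(A,B) = 2.0004.
I(A;B) = 1.0973 + 1.0512 − 2.0004 = 0.148 nats.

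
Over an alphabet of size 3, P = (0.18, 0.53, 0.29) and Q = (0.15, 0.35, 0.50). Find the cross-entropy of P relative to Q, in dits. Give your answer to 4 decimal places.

H(P,Q) = −Σ p·log₁₀ q.
  −0.18·log₁₀(0.15) = 0.14830
  −0.53·log₁₀(0.35) = 0.24164
  −0.29·log₁₀(0.50) = 0.08730
H(P,Q) = 0.4772 dits.

0.4772 dits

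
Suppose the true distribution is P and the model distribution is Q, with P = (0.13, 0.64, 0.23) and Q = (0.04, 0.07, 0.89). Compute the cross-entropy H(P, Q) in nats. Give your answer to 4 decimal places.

2.1472 nats

H(P,Q) = −Σ p·ln q.
  −0.13·ln(0.04) = 0.41845
  −0.64·ln(0.07) = 1.70193
  −0.23·ln(0.89) = 0.02680
H(P,Q) = 2.1472 nats.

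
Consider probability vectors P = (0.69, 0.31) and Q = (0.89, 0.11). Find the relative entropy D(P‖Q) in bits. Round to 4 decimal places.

0.2100 bits

D(P‖Q) = Σ p·log₂(p/q).
  0.69·log₂(0.69/0.89) = -0.25337
  0.31·log₂(0.31/0.11) = 0.46338
D(P‖Q) = 0.2100 bits.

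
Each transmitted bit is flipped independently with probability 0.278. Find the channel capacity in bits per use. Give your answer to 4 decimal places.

0.1473 bits

Binary symmetric channel: C = 1 − h₂(ε) where h₂ is the binary entropy function.
h₂(0.278) = −0.278·log₂0.278 − 0.722·log₂0.722 = 0.8527.
C = 1 − 0.8527 = 0.1473 bits per channel use.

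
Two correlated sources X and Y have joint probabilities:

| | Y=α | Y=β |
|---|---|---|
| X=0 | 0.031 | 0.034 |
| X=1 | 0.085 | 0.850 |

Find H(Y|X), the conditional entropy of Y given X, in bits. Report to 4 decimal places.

0.4758 bits

Chain rule: H(Y|X) = H(X,Y) − H(X).
Marginals: p(X) = (0.0650, 0.9350), p(Y) = (0.1160, 0.8840).
H(X,Y) = 0.8228 bits; H(X) = 0.3470 bits.
H(Y|X) = 0.8228 − 0.3470 = 0.4758 bits.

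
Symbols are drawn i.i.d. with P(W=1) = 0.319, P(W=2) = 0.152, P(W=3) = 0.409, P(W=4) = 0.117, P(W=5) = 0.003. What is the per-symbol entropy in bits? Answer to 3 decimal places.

H(W) = −Σ p·log₂ p.
  −(0.319)·log₂(0.319) = 0.5258
  −(0.152)·log₂(0.152) = 0.4131
  −(0.409)·log₂(0.409) = 0.5275
  −(0.117)·log₂(0.117) = 0.3622
  −(0.003)·log₂(0.003) = 0.0251
Sum: 0.5258 + 0.4131 + 0.5275 + 0.3622 + 0.0251 = 1.854 bits.

1.854 bits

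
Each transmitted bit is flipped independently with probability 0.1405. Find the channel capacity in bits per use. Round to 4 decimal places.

Binary symmetric channel: C = 1 − h₂(ε) where h₂ is the binary entropy function.
h₂(0.1405) = −0.1405·log₂0.1405 − 0.8595·log₂0.8595 = 0.5855.
C = 1 − 0.5855 = 0.4145 bits per channel use.

0.4145 bits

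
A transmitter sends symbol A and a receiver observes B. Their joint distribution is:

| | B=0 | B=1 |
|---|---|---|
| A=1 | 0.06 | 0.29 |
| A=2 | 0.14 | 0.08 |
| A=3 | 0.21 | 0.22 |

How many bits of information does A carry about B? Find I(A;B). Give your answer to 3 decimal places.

0.107 bits

Marginals: p(A) = (0.3500, 0.2200, 0.4300), p(B) = (0.4100, 0.5900).
I(A;B) = Σ p(x,y)·log₂[p(x,y)/(p(x)p(y))].
  (1,0): 0.06·log₂(0.4181) = -0.0755
  (1,1): 0.29·log₂(1.4044) = 0.1421
  (2,0): 0.14·log₂(1.5521) = 0.0888
  (2,1): 0.08·log₂(0.6163) = -0.0559
  (3,0): 0.21·log₂(1.1912) = 0.0530
  (3,1): 0.22·log₂(0.8672) = -0.0452
Sum = 0.107 bits.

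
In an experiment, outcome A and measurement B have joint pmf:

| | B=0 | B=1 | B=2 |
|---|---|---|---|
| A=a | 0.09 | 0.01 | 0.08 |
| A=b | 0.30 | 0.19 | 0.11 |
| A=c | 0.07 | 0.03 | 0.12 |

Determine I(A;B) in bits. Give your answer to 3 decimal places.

Marginals: p(A) = (0.1800, 0.6000, 0.2200), p(B) = (0.4600, 0.2300, 0.3100).
I(A;B) = Σ p(x,y)·log₂[p(x,y)/(p(x)p(y))].
  (a,0): 0.09·log₂(1.0870) = 0.0108
  (a,1): 0.01·log₂(0.2415) = -0.0205
  (a,2): 0.08·log₂(1.4337) = 0.0416
  (b,0): 0.30·log₂(1.0870) = 0.0361
  (b,1): 0.19·log₂(1.3768) = 0.0877
  (b,2): 0.11·log₂(0.5914) = -0.0834
  (c,0): 0.07·log₂(0.6917) = -0.0372
  (c,1): 0.03·log₂(0.5929) = -0.0226
  (c,2): 0.12·log₂(1.7595) = 0.0978
Sum = 0.110 bits.

0.110 bits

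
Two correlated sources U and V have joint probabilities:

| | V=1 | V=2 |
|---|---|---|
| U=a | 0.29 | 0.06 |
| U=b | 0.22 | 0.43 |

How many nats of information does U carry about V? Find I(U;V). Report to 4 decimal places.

Marginals: p(U) = (0.3500, 0.6500), p(V) = (0.5100, 0.4900).
I(U;V) = Σ p(x,y)·ln[p(x,y)/(p(x)p(y))].
  (a,1): 0.29·ln(1.6246) = 0.14073
  (a,2): 0.06·ln(0.3499) = -0.06301
  (b,1): 0.22·ln(0.6637) = -0.09020
  (b,2): 0.43·ln(1.3501) = 0.12907
Sum = 0.1166 nats.

0.1166 nats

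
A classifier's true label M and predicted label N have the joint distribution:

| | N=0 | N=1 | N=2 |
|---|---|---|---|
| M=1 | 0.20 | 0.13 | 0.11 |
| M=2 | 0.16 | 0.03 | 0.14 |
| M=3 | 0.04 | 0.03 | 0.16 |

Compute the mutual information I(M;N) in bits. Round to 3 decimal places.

Marginals: p(M) = (0.4400, 0.3300, 0.2300), p(N) = (0.4000, 0.1900, 0.4100).
I(M;N) = Σ p(x,y)·log₂[p(x,y)/(p(x)p(y))].
  (1,0): 0.20·log₂(1.1364) = 0.0369
  (1,1): 0.13·log₂(1.5550) = 0.0828
  (1,2): 0.11·log₂(0.6098) = -0.0785
  (2,0): 0.16·log₂(1.2121) = 0.0444
  (2,1): 0.03·log₂(0.4785) = -0.0319
  (2,2): 0.14·log₂(1.0347) = 0.0069
  (3,0): 0.04·log₂(0.4348) = -0.0481
  (3,1): 0.03·log₂(0.6865) = -0.0163
  (3,2): 0.16·log₂(1.6967) = 0.1220
Sum = 0.118 bits.

0.118 bits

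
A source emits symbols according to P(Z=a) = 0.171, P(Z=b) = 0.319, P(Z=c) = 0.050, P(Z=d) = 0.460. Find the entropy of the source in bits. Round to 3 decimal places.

1.693 bits

H(Z) = −Σ p·log₂ p.
  −(0.171)·log₂(0.171) = 0.4357
  −(0.319)·log₂(0.319) = 0.5258
  −(0.050)·log₂(0.050) = 0.2161
  −(0.460)·log₂(0.460) = 0.5153
Sum: 0.4357 + 0.5258 + 0.2161 + 0.5153 = 1.693 bits.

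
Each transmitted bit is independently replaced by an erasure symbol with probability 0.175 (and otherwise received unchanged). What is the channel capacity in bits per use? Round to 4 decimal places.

Binary erasure channel: capacity C = 1 − ε.
C = 1 − 0.175 = 0.8250 bits per channel use.

0.8250 bits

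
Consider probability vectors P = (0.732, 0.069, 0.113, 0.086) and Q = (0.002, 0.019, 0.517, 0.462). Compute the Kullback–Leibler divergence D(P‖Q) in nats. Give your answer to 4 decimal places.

D(P‖Q) = Σ p·ln(p/q).
  0.732·ln(0.732/0.002) = 4.32073
  0.069·ln(0.069/0.019) = 0.08899
  0.113·ln(0.113/0.517) = -0.17183
  0.086·ln(0.086/0.462) = -0.14458
D(P‖Q) = 4.0933 nats.

4.0933 nats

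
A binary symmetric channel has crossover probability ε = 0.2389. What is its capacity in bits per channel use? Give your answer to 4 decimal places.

Binary symmetric channel: C = 1 − h₂(ε) where h₂ is the binary entropy function.
h₂(0.2389) = −0.2389·log₂0.2389 − 0.7611·log₂0.7611 = 0.7932.
C = 1 − 0.7932 = 0.2068 bits per channel use.

0.2068 bits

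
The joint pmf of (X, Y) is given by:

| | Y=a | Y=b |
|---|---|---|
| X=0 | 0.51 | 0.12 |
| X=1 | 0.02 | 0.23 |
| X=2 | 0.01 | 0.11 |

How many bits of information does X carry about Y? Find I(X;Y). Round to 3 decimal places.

Marginals: p(X) = (0.6300, 0.2500, 0.1200), p(Y) = (0.5400, 0.4600).
I(X;Y) = Σ p(x,y)·log₂[p(x,y)/(p(x)p(y))].
  (0,a): 0.51·log₂(1.4991) = 0.2979
  (0,b): 0.12·log₂(0.4141) = -0.1526
  (1,a): 0.02·log₂(0.1481) = -0.0551
  (1,b): 0.23·log₂(2.0000) = 0.2300
  (2,a): 0.01·log₂(0.1543) = -0.0270
  (2,b): 0.11·log₂(1.9928) = 0.1094
Sum = 0.403 bits.

0.403 bits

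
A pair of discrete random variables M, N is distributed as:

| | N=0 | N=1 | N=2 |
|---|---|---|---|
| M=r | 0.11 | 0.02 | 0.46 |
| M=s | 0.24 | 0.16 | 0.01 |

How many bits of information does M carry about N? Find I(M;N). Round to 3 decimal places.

Marginals: p(M) = (0.5900, 0.4100), p(N) = (0.3500, 0.1800, 0.4700).
I(M;N) = H(M) + H(N) − H(M,N).
H(M) = 0.9765, H(N) = 1.4874, H(M,N) = 1.9621.
I(M;N) = 0.9765 + 1.4874 − 1.9621 = 0.502 bits.

0.502 bits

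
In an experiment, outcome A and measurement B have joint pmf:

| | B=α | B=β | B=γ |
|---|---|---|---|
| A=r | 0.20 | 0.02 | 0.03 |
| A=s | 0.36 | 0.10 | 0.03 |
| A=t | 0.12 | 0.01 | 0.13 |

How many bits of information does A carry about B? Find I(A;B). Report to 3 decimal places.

0.166 bits

Marginals: p(A) = (0.2500, 0.4900, 0.2600), p(B) = (0.6800, 0.1300, 0.1900).
I(A;B) = H(A) + H(B) − H(A,B).
H(A) = 1.5096, H(B) = 1.2162, H(A,B) = 2.5598.
I(A;B) = 1.5096 + 1.2162 − 2.5598 = 0.166 bits.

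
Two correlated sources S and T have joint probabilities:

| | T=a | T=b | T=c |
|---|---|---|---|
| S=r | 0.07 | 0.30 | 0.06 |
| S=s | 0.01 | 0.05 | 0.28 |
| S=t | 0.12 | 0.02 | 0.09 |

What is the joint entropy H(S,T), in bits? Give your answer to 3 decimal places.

H(S,T) = −Σ p(x,y)·log₂ p(x,y) over all 9 cells.
  cell (r,a): −0.07·log₂0.07 = 0.2686
  cell (r,b): −0.30·log₂0.30 = 0.5211
  cell (r,c): −0.06·log₂0.06 = 0.2435
  cell (s,a): −0.01·log₂0.01 = 0.0664
  cell (s,b): −0.05·log₂0.05 = 0.2161
  cell (s,c): −0.28·log₂0.28 = 0.5142
  cell (t,a): −0.12·log₂0.12 = 0.3671
  cell (t,b): −0.02·log₂0.02 = 0.1129
  cell (t,c): −0.09·log₂0.09 = 0.3127
Sum = 2.623 bits.

2.623 bits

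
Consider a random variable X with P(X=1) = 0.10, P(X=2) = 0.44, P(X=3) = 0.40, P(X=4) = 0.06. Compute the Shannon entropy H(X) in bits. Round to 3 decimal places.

1.626 bits

H(X) = −Σ p·log₂ p.
  −(0.10)·log₂(0.10) = 0.3322
  −(0.44)·log₂(0.44) = 0.5211
  −(0.40)·log₂(0.40) = 0.5288
  −(0.06)·log₂(0.06) = 0.2435
Sum: 0.3322 + 0.5211 + 0.5288 + 0.2435 = 1.626 bits.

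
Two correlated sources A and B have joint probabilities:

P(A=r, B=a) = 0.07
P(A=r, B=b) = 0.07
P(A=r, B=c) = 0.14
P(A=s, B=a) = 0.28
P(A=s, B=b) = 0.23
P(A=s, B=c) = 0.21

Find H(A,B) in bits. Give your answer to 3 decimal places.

H(A,B) = −Σ p(x,y)·log₂ p(x,y) over all 6 cells.
  cell (r,a): −0.07·log₂0.07 = 0.2686
  cell (r,b): −0.07·log₂0.07 = 0.2686
  cell (r,c): −0.14·log₂0.14 = 0.3971
  cell (s,a): −0.28·log₂0.28 = 0.5142
  cell (s,b): −0.23·log₂0.23 = 0.4877
  cell (s,c): −0.21·log₂0.21 = 0.4728
Sum = 2.409 bits.

2.409 bits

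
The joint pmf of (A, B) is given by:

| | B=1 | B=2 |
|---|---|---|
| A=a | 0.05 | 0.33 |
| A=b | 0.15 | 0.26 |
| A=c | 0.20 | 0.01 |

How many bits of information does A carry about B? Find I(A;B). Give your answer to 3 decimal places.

0.311 bits

Marginals: p(A) = (0.3800, 0.4100, 0.2100), p(B) = (0.4000, 0.6000).
I(A;B) = Σ p(x,y)·log₂[p(x,y)/(p(x)p(y))].
  (a,1): 0.05·log₂(0.3289) = -0.0802
  (a,2): 0.33·log₂(1.4474) = 0.1760
  (b,1): 0.15·log₂(0.9146) = -0.0193
  (b,2): 0.26·log₂(1.0569) = 0.0208
  (c,1): 0.20·log₂(2.3810) = 0.2503
  (c,2): 0.01·log₂(0.0794) = -0.0366
Sum = 0.311 bits.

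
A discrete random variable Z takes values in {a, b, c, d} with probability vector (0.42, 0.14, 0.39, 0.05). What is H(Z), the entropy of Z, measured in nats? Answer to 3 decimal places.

H(Z) = −Σ p·ln p.
  −(0.42)·ln(0.42) = 0.3644
  −(0.14)·ln(0.14) = 0.2753
  −(0.39)·ln(0.39) = 0.3672
  −(0.05)·ln(0.05) = 0.1498
Sum: 0.3644 + 0.2753 + 0.3672 + 0.1498 = 1.157 nats.

1.157 nats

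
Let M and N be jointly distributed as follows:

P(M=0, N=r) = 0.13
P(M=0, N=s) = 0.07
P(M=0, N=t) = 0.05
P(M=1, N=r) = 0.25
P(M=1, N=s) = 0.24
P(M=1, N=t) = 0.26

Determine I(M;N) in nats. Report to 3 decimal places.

Marginals: p(M) = (0.2500, 0.7500), p(N) = (0.3800, 0.3100, 0.3100).
I(M;N) = Σ p(x,y)·ln[p(x,y)/(p(x)p(y))].
  (0,r): 0.13·ln(1.3684) = 0.0408
  (0,s): 0.07·ln(0.9032) = -0.0071
  (0,t): 0.05·ln(0.6452) = -0.0219
  (1,r): 0.25·ln(0.8772) = -0.0328
  (1,s): 0.24·ln(1.0323) = 0.0076
  (1,t): 0.26·ln(1.1183) = 0.0291
Sum = 0.016 nats.

0.016 nats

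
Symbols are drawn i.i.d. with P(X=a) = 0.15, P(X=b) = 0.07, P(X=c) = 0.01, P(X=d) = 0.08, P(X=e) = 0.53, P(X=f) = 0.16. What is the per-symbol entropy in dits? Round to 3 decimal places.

H(X) = −Σ p·log₁₀ p.
  −(0.15)·log₁₀(0.15) = 0.1236
  −(0.07)·log₁₀(0.07) = 0.0808
  −(0.01)·log₁₀(0.01) = 0.0200
  −(0.08)·log₁₀(0.08) = 0.0878
  −(0.53)·log₁₀(0.53) = 0.1461
  −(0.16)·log₁₀(0.16) = 0.1273
Sum: 0.1236 + 0.0808 + 0.0200 + 0.0878 + 0.1461 + 0.1273 = 0.586 dits.

0.586 dits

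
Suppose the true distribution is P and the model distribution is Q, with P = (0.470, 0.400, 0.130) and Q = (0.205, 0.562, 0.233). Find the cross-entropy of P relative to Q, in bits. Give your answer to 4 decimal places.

1.6803 bits

H(P,Q) = −Σ p·log₂ q.
  −0.470·log₂(0.205) = 1.07456
  −0.400·log₂(0.562) = 0.33254
  −0.130·log₂(0.233) = 0.27321
H(P,Q) = 1.6803 bits.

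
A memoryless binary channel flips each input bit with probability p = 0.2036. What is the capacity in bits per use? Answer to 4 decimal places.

0.2709 bits

Binary symmetric channel: C = 1 − h₂(ε) where h₂ is the binary entropy function.
h₂(0.2036) = −0.2036·log₂0.2036 − 0.7964·log₂0.7964 = 0.7291.
C = 1 − 0.7291 = 0.2709 bits per channel use.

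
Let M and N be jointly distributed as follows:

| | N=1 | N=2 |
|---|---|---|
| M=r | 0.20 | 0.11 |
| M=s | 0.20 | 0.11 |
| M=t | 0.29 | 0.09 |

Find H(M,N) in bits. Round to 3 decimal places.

2.460 bits

H(M,N) = −Σ p(x,y)·log₂ p(x,y) over all 6 cells.
  cell (r,1): −0.20·log₂0.20 = 0.4644
  cell (r,2): −0.11·log₂0.11 = 0.3503
  cell (s,1): −0.20·log₂0.20 = 0.4644
  cell (s,2): −0.11·log₂0.11 = 0.3503
  cell (t,1): −0.29·log₂0.29 = 0.5179
  cell (t,2): −0.09·log₂0.09 = 0.3127
Sum = 2.460 bits.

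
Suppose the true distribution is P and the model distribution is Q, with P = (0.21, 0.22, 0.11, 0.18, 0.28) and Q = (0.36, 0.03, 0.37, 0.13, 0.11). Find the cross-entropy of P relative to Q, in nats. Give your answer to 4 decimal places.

H(P,Q) = −Σ p·ln q.
  −0.21·ln(0.36) = 0.21455
  −0.22·ln(0.03) = 0.77144
  −0.11·ln(0.37) = 0.10937
  −0.18·ln(0.13) = 0.36724
  −0.28·ln(0.11) = 0.61804
H(P,Q) = 2.0806 nats.

2.0806 nats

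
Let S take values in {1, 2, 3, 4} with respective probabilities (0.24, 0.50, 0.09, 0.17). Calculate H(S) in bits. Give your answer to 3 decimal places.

1.741 bits

H(S) = −Σ p·log₂ p.
  −(0.24)·log₂(0.24) = 0.4941
  −(0.50)·log₂(0.50) = 0.5000
  −(0.09)·log₂(0.09) = 0.3127
  −(0.17)·log₂(0.17) = 0.4346
Sum: 0.4941 + 0.5000 + 0.3127 + 0.4346 = 1.741 bits.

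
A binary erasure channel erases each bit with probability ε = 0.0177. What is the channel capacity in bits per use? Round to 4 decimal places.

0.9823 bits

Binary erasure channel: capacity C = 1 − ε.
C = 1 − 0.0177 = 0.9823 bits per channel use.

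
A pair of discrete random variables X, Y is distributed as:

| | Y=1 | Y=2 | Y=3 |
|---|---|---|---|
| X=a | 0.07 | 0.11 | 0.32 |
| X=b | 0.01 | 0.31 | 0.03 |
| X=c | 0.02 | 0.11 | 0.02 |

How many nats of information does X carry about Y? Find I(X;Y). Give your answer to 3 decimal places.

Marginals: p(X) = (0.5000, 0.3500, 0.1500), p(Y) = (0.1000, 0.5300, 0.3700).
I(X;Y) = H(X) + H(Y) − H(X,Y).
H(X) = 0.9986, H(Y) = 0.9346, H(X,Y) = 1.7072.
I(X;Y) = 0.9986 + 0.9346 − 1.7072 = 0.226 nats.

0.226 nats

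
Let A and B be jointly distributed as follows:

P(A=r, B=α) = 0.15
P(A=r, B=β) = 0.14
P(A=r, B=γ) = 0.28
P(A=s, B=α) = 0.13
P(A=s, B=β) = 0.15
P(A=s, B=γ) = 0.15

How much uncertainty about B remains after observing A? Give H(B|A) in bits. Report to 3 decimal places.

Marginals: p(A) = (0.5700, 0.4300), p(B) = (0.2800, 0.2900, 0.4300).
H(B|A) = Σ p(A) · H(B|A=·).
  A=r: p=0.5700, H(B|A=r) = 1.5081
  A=s: p=0.4300, H(B|A=s) = 1.5818
Weighted sum = 1.540 bits.

1.540 bits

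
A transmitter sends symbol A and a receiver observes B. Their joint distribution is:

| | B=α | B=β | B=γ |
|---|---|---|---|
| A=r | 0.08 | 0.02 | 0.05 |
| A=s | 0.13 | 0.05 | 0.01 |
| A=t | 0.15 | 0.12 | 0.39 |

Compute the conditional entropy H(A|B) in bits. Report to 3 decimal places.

1.089 bits

Marginals: p(A) = (0.1500, 0.1900, 0.6600), p(B) = (0.3600, 0.1900, 0.4500).
H(A|B) = Σ p(B) · H(A|B=·).
  B=α: p=0.3600, H(A|B=α) = 1.5391
  B=β: p=0.1900, H(A|B=β) = 1.2674
  B=γ: p=0.4500, H(A|B=γ) = 0.6532
Weighted sum = 1.089 bits.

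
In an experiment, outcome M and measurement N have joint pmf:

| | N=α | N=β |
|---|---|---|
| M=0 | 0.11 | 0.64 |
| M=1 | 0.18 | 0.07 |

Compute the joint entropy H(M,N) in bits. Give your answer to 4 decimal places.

H(M,N) = −Σ p(x,y)·log₂ p(x,y) over all 4 cells.
  cell (0,α): −0.11·log₂0.11 = 0.35029
  cell (0,β): −0.64·log₂0.64 = 0.41207
  cell (1,α): −0.18·log₂0.18 = 0.44531
  cell (1,β): −0.07·log₂0.07 = 0.26856
Sum = 1.4762 bits.

1.4762 bits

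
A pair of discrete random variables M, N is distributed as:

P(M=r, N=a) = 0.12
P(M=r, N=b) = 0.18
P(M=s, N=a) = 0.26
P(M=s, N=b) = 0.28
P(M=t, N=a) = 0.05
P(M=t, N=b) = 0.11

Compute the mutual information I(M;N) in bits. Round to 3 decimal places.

Marginals: p(M) = (0.3000, 0.5400, 0.1600), p(N) = (0.4300, 0.5700).
I(M;N) = H(M) + H(N) − H(M,N).
H(M) = 1.4241, H(N) = 0.9858, H(M,N) = 2.3983.
I(M;N) = 1.4241 + 0.9858 − 2.3983 = 0.012 bits.

0.012 bits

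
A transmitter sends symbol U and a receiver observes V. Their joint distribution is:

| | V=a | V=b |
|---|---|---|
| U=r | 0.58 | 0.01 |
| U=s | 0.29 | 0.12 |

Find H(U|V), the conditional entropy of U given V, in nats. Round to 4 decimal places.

0.5890 nats

Marginals: p(U) = (0.5900, 0.4100), p(V) = (0.8700, 0.1300).
H(U|V) = Σ p(V) · H(U|V=·).
  V=a: p=0.8700, H(U|V=a) = 0.6365
  V=b: p=0.1300, H(U|V=b) = 0.2712
Weighted sum = 0.5890 nats.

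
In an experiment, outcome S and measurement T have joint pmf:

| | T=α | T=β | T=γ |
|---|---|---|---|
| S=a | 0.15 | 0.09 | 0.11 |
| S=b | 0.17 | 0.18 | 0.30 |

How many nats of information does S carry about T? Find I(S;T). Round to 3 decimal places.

0.016 nats

Marginals: p(S) = (0.3500, 0.6500), p(T) = (0.3200, 0.2700, 0.4100).
I(S;T) = Σ p(x,y)·ln[p(x,y)/(p(x)p(y))].
  (a,α): 0.15·ln(1.3393) = 0.0438
  (a,β): 0.09·ln(0.9524) = -0.0044
  (a,γ): 0.11·ln(0.7666) = -0.0292
  (b,α): 0.17·ln(0.8173) = -0.0343
  (b,β): 0.18·ln(1.0256) = 0.0046
  (b,γ): 0.30·ln(1.1257) = 0.0355
Sum = 0.016 nats.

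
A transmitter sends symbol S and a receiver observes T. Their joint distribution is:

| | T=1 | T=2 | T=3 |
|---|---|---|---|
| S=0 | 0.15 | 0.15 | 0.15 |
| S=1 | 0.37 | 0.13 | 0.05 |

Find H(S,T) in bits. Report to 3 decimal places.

H(S,T) = −Σ p(x,y)·log₂ p(x,y) over all 6 cells.
  cell (0,1): −0.15·log₂0.15 = 0.4105
  cell (0,2): −0.15·log₂0.15 = 0.4105
  cell (0,3): −0.15·log₂0.15 = 0.4105
  cell (1,1): −0.37·log₂0.37 = 0.5307
  cell (1,2): −0.13·log₂0.13 = 0.3826
  cell (1,3): −0.05·log₂0.05 = 0.2161
Sum = 2.361 bits.

2.361 bits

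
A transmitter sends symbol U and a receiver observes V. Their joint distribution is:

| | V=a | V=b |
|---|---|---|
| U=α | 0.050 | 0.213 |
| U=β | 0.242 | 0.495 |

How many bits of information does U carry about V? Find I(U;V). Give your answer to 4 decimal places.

Marginals: p(U) = (0.2630, 0.7370), p(V) = (0.2920, 0.7080).
I(U;V) = H(U) + H(V) − H(U,V).
H(U) = 0.8312, H(V) = 0.8713, H(U,V) = 1.6888.
I(U;V) = 0.8312 + 0.8713 − 1.6888 = 0.0137 bits.

0.0137 bits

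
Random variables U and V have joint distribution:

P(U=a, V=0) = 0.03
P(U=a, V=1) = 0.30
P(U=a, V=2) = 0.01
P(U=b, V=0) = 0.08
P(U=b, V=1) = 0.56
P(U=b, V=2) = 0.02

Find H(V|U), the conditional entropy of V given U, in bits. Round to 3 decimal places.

Chain rule: H(V|U) = H(U,V) − H(U).
Marginals: p(U) = (0.3400, 0.6600), p(V) = (0.1100, 0.8600, 0.0300).
H(U,V) = 1.6121 bits; H(U) = 0.9248 bits.
H(V|U) = 1.6121 − 0.9248 = 0.687 bits.

0.687 bits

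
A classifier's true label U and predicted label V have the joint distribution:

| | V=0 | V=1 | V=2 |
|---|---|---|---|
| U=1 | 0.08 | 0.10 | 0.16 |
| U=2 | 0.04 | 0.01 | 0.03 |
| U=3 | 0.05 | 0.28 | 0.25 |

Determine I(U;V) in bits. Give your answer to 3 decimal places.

Marginals: p(U) = (0.3400, 0.0800, 0.5800), p(V) = (0.1700, 0.3900, 0.4400).
I(U;V) = Σ p(x,y)·log₂[p(x,y)/(p(x)p(y))].
  (1,0): 0.08·log₂(1.3841) = 0.0375
  (1,1): 0.10·log₂(0.7541) = -0.0407
  (1,2): 0.16·log₂(1.0695) = 0.0155
  (2,0): 0.04·log₂(2.9412) = 0.0623
  (2,1): 0.01·log₂(0.3205) = -0.0164
  (2,2): 0.03·log₂(0.8523) = -0.0069
  (3,0): 0.05·log₂(0.5071) = -0.0490
  (3,1): 0.28·log₂(1.2378) = 0.0862
  (3,2): 0.25·log₂(0.9796) = -0.0074
Sum = 0.081 bits.

0.081 bits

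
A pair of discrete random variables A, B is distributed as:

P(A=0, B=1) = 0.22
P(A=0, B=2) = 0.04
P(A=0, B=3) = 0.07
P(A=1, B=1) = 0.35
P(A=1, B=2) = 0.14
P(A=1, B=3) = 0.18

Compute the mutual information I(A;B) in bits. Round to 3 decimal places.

0.015 bits

Marginals: p(A) = (0.3300, 0.6700), p(B) = (0.5700, 0.1800, 0.2500).
I(A;B) = Σ p(x,y)·log₂[p(x,y)/(p(x)p(y))].
  (0,1): 0.22·log₂(1.1696) = 0.0497
  (0,2): 0.04·log₂(0.6734) = -0.0228
  (0,3): 0.07·log₂(0.8485) = -0.0166
  (1,1): 0.35·log₂(0.9165) = -0.0440
  (1,2): 0.14·log₂(1.1609) = 0.0301
  (1,3): 0.18·log₂(1.0746) = 0.0187
Sum = 0.015 bits.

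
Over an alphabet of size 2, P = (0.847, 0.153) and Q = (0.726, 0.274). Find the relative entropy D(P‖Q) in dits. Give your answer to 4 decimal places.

D(P‖Q) = Σ p·log₁₀(p/q).
  0.847·log₁₀(0.847/0.726) = 0.05670
  0.153·log₁₀(0.153/0.274) = -0.03872
D(P‖Q) = 0.0180 dits.

0.0180 dits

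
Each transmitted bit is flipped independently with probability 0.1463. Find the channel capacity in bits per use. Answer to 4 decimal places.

Binary symmetric channel: C = 1 − h₂(ε) where h₂ is the binary entropy function.
h₂(0.1463) = −0.1463·log₂0.1463 − 0.8537·log₂0.8537 = 0.6005.
C = 1 − 0.6005 = 0.3995 bits per channel use.

0.3995 bits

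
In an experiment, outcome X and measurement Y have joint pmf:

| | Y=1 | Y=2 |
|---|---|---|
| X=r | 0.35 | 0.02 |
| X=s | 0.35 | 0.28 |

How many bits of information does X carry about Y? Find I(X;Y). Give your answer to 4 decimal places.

Marginals: p(X) = (0.3700, 0.6300), p(Y) = (0.7000, 0.3000).
I(X;Y) = Σ p(x,y)·log₂[p(x,y)/(p(x)p(y))].
  (r,1): 0.35·log₂(1.3514) = 0.15204
  (r,2): 0.02·log₂(0.1802) = -0.04945
  (s,1): 0.35·log₂(0.7937) = -0.11670
  (s,2): 0.28·log₂(1.4815) = 0.15877
Sum = 0.1447 bits.

0.1447 bits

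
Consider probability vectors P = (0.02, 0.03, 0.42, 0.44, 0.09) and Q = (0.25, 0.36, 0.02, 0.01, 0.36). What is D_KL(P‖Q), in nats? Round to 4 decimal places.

D(P‖Q) = Σ p·ln(p/q).
  0.02·ln(0.02/0.25) = -0.05051
  0.03·ln(0.03/0.36) = -0.07455
  0.42·ln(0.42/0.02) = 1.27870
  0.44·ln(0.44/0.01) = 1.66504
  0.09·ln(0.09/0.36) = -0.12477
D(P‖Q) = 2.6939 nats.

2.6939 nats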